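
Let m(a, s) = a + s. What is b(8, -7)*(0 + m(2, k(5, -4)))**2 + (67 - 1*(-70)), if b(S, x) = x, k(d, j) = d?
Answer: -206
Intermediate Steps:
b(8, -7)*(0 + m(2, k(5, -4)))**2 + (67 - 1*(-70)) = -7*(0 + (2 + 5))**2 + (67 - 1*(-70)) = -7*(0 + 7)**2 + (67 + 70) = -7*7**2 + 137 = -7*49 + 137 = -343 + 137 = -206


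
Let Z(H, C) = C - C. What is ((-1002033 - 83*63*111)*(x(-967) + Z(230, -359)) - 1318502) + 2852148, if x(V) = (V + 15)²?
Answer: -1434181043762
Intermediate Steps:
x(V) = (15 + V)²
Z(H, C) = 0
((-1002033 - 83*63*111)*(x(-967) + Z(230, -359)) - 1318502) + 2852148 = ((-1002033 - 83*63*111)*((15 - 967)² + 0) - 1318502) + 2852148 = ((-1002033 - 5229*111)*((-952)² + 0) - 1318502) + 2852148 = ((-1002033 - 580419)*(906304 + 0) - 1318502) + 2852148 = (-1582452*906304 - 1318502) + 2852148 = (-1434182577408 - 1318502) + 2852148 = -1434183895910 + 2852148 = -1434181043762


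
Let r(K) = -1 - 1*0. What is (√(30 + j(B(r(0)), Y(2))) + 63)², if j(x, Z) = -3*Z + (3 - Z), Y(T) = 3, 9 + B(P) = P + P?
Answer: (63 + √21)² ≈ 4567.4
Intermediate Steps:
r(K) = -1 (r(K) = -1 + 0 = -1)
B(P) = -9 + 2*P (B(P) = -9 + (P + P) = -9 + 2*P)
j(x, Z) = 3 - 4*Z
(√(30 + j(B(r(0)), Y(2))) + 63)² = (√(30 + (3 - 4*3)) + 63)² = (√(30 + (3 - 12)) + 63)² = (√(30 - 9) + 63)² = (√21 + 63)² = (63 + √21)²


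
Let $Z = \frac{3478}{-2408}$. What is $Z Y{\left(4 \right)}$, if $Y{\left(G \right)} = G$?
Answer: $- \frac{1739}{301} \approx -5.7774$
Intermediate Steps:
$Z = - \frac{1739}{1204}$ ($Z = 3478 \left(- \frac{1}{2408}\right) = - \frac{1739}{1204} \approx -1.4444$)
$Z Y{\left(4 \right)} = \left(- \frac{1739}{1204}\right) 4 = - \frac{1739}{301}$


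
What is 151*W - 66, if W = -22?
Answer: -3388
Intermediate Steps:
151*W - 66 = 151*(-22) - 66 = -3322 - 66 = -3388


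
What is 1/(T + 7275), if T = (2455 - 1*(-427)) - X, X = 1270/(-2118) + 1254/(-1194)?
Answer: 210741/2140844033 ≈ 9.8438e-5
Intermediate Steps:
X = -347696/210741 (X = 1270*(-1/2118) + 1254*(-1/1194) = -635/1059 - 209/199 = -347696/210741 ≈ -1.6499)
T = 607703258/210741 (T = (2455 - 1*(-427)) - 1*(-347696/210741) = (2455 + 427) + 347696/210741 = 2882 + 347696/210741 = 607703258/210741 ≈ 2883.6)
1/(T + 7275) = 1/(607703258/210741 + 7275) = 1/(2140844033/210741) = 210741/2140844033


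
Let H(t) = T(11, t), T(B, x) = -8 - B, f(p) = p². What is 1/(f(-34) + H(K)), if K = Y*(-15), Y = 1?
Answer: 1/1137 ≈ 0.00087951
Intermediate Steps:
K = -15 (K = 1*(-15) = -15)
H(t) = -19 (H(t) = -8 - 1*11 = -8 - 11 = -19)
1/(f(-34) + H(K)) = 1/((-34)² - 19) = 1/(1156 - 19) = 1/1137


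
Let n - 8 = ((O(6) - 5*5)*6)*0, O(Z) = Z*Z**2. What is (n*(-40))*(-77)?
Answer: 24640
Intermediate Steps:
O(Z) = Z**3
n = 8 (n = 8 + ((6**3 - 5*5)*6)*0 = 8 + ((216 - 25)*6)*0 = 8 + (191*6)*0 = 8 + 1146*0 = 8 + 0 = 8)
(n*(-40))*(-77) = (8*(-40))*(-77) = -320*(-77) = 24640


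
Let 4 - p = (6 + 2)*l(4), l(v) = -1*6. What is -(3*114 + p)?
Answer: -394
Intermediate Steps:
l(v) = -6
p = 52 (p = 4 - (6 + 2)*(-6) = 4 - 8*(-6) = 4 - 1*(-48) = 4 + 48 = 52)
-(3*114 + p) = -(3*114 + 52) = -(342 + 52) = -1*394 = -394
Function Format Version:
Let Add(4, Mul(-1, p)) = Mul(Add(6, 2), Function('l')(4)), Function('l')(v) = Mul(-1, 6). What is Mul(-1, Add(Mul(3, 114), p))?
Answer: -394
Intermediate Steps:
Function('l')(v) = -6
p = 52 (p = Add(4, Mul(-1, Mul(Add(6, 2), -6))) = Add(4, Mul(-1, Mul(8, -6))) = Add(4, Mul(-1, -48)) = Add(4, 48) = 52)
Mul(-1, Add(Mul(3, 114), p)) = Mul(-1, Add(Mul(3, 114), 52)) = Mul(-1, Add(342, 52)) = Mul(-1, 394) = -394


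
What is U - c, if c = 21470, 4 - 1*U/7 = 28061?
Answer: -217869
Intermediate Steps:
U = -196399 (U = 28 - 7*28061 = 28 - 196427 = -196399)
U - c = -196399 - 1*21470 = -196399 - 21470 = -217869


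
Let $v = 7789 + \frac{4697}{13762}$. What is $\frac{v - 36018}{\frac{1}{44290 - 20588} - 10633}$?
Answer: $\frac{657701382093}{247738967795} \approx 2.6548$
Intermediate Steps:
$v = \frac{15313845}{1966}$ ($v = 7789 + 4697 \cdot \frac{1}{13762} = 7789 + \frac{671}{1966} = \frac{15313845}{1966} \approx 7789.3$)
$\frac{v - 36018}{\frac{1}{44290 - 20588} - 10633} = \frac{\frac{15313845}{1966} - 36018}{\frac{1}{44290 - 20588} - 10633} = - \frac{55497543}{1966 \left(\frac{1}{23702} - 10633\right)} = - \frac{55497543}{1966 \left(- \frac{252023365}{23702}\right)} = \left(- \frac{55497543}{1966}\right) \left(- \frac{23702}{252023365}\right) = \frac{657701382093}{247738967795}$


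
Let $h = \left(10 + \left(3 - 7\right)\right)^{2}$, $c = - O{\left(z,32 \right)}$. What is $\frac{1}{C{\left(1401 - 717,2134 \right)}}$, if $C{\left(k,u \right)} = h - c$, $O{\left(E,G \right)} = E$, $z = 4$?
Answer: $\frac{1}{40} \approx 0.025$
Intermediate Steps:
$c = -4$ ($c = \left(-1\right) 4 = -4$)
$h = 36$ ($h = \left(10 + \left(3 - 7\right)\right)^{2} = \left(10 - 4\right)^{2} = 6^{2} = 36$)
$C{\left(k,u \right)} = 40$ ($C{\left(k,u \right)} = 36 - -4 = 36 + 4 = 40$)
$\frac{1}{C{\left(1401 - 717,2134 \right)}} = \frac{1}{40}$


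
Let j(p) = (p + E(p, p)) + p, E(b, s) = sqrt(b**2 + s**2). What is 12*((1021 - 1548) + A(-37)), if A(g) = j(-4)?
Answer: -6420 + 48*sqrt(2) ≈ -6352.1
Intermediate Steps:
j(p) = 2*p + sqrt(2)*sqrt(p**2) (j(p) = (p + sqrt(p**2 + p**2)) + p = (p + sqrt(2*p**2)) + p = (p + sqrt(2)*sqrt(p**2)) + p = 2*p + sqrt(2)*sqrt(p**2))
A(g) = -8 + 4*sqrt(2) (A(g) = 2*(-4) + sqrt(2)*sqrt((-4)**2) = -8 + sqrt(2)*sqrt(16) = -8 + sqrt(2)*4 = -8 + 4*sqrt(2))
12*((1021 - 1548) + A(-37)) = 12*((1021 - 1548) + (-8 + 4*sqrt(2))) = 12*(-527 + (-8 + 4*sqrt(2))) = 12*(-535 + 4*sqrt(2)) = -6420 + 48*sqrt(2)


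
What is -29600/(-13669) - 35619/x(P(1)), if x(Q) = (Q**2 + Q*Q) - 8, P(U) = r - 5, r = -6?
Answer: -159983237/1066182 ≈ -150.05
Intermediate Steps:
P(U) = -11 (P(U) = -6 - 5 = -11)
x(Q) = -8 + 2*Q**2 (x(Q) = (Q**2 + Q**2) - 8 = 2*Q**2 - 8 = -8 + 2*Q**2)
-29600/(-13669) - 35619/x(P(1)) = -29600/(-13669) - 35619/(-8 + 2*(-11)**2) = -29600*(-1/13669) - 35619/(-8 + 2*121) = 29600/13669 - 35619/(-8 + 242) = 29600/13669 - 35619/234 = 29600/13669 - 35619*1/234 = 29600/13669 - 11873/78 = -159983237/1066182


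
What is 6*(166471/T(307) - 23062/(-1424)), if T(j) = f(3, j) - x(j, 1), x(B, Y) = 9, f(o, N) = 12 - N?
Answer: -43133223/13528 ≈ -3188.4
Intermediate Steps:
T(j) = 3 - j (T(j) = (12 - j) - 1*9 = (12 - j) - 9 = 3 - j)
6*(166471/T(307) - 23062/(-1424)) = 6*(166471/(3 - 1*307) - 23062/(-1424)) = 6*(166471/(3 - 307) - 23062*(-1/1424)) = 6*(166471/(-304) + 11531/712) = 6*(166471*(-1/304) + 11531/712) = 6*(-166471/304 + 11531/712) = 6*(-14377741/27056) = -43133223/13528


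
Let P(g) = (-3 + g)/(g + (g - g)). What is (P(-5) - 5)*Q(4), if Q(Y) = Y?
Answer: -68/5 ≈ -13.600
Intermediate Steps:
P(g) = (-3 + g)/g (P(g) = (-3 + g)/(g + 0) = (-3 + g)/g)
(P(-5) - 5)*Q(4) = ((-3 - 5)/(-5) - 5)*4 = (-1/5*(-8) - 5)*4 = (8/5 - 5)*4 = -17/5*4 = -68/5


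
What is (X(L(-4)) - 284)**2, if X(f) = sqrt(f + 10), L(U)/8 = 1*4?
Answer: (284 - sqrt(42))**2 ≈ 77017.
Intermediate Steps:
L(U) = 32 (L(U) = 8*(1*4) = 8*4 = 32)
X(f) = sqrt(10 + f)
(X(L(-4)) - 284)**2 = (sqrt(10 + 32) - 284)**2 = (sqrt(42) - 284)**2 = (-284 + sqrt(42))**2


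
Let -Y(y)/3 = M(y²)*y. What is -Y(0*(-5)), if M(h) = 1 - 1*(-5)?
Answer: 0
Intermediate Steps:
M(h) = 6 (M(h) = 1 + 5 = 6)
Y(y) = -18*y
-Y(0*(-5)) = -(-18)*0*(-5) = -(-18)*0 = -1*0 = 0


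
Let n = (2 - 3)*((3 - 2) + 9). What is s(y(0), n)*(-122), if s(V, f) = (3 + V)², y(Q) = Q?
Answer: -1098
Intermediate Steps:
n = -10 (n = -(1 + 9) = -1*10 = -10)
s(y(0), n)*(-122) = (3 + 0)²*(-122) = 3²*(-122) = 9*(-122) = -1098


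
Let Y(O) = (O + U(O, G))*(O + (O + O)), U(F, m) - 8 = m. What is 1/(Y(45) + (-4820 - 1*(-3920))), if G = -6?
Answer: 1/5445 ≈ 0.00018365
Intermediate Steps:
U(F, m) = 8 + m
Y(O) = 3*O*(2 + O) (Y(O) = (O + (8 - 6))*(O + (O + O)) = (O + 2)*(O + 2*O) = (2 + O)*(3*O) = 3*O*(2 + O))
1/(Y(45) + (-4820 - 1*(-3920))) = 1/(3*45*(2 + 45) + (-4820 - 1*(-3920))) = 1/(3*45*47 + (-4820 + 3920)) = 1/(6345 - 900) = 1/5445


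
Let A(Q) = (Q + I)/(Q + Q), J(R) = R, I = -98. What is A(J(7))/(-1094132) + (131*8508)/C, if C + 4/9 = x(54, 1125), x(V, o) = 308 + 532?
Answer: 422121682313/317971592 ≈ 1327.5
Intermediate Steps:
x(V, o) = 840
C = 7556/9 (C = -4/9 + 840 = 7556/9 ≈ 839.56)
A(Q) = (-98 + Q)/(2*Q) (A(Q) = (Q - 98)/(Q + Q) = (-98 + Q)/((2*Q)) = (-98 + Q)*(1/(2*Q)) = (-98 + Q)/(2*Q))
A(J(7))/(-1094132) + (131*8508)/C = ((½)*(-98 + 7)/7)/(-1094132) + (131*8508)/(7556/9) = ((½)*(⅐)*(-91))*(-1/1094132) + 1114548*(9/7556) = -13/2*(-1/1094132) + 2507733/1889 = 1/168328 + 2507733/1889 = 422121682313/317971592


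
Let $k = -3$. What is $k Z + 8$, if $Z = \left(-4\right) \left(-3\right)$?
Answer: $-28$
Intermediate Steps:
$Z = 12$
$k Z + 8 = \left(-3\right) 12 + 8 = -36 + 8 = -28$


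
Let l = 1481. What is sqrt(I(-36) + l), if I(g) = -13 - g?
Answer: 4*sqrt(94) ≈ 38.781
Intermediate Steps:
sqrt(I(-36) + l) = sqrt((-13 - 1*(-36)) + 1481) = sqrt((-13 + 36) + 1481) = sqrt(23 + 1481) = sqrt(1504) = 4*sqrt(94)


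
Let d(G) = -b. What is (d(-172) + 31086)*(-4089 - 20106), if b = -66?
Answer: -753722640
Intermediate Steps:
d(G) = 66 (d(G) = -1*(-66) = 66)
(d(-172) + 31086)*(-4089 - 20106) = (66 + 31086)*(-4089 - 20106) = 31152*(-24195) = -753722640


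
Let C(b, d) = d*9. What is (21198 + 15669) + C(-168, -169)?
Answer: 35346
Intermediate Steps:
C(b, d) = 9*d
(21198 + 15669) + C(-168, -169) = (21198 + 15669) + 9*(-169) = 36867 - 1521 = 35346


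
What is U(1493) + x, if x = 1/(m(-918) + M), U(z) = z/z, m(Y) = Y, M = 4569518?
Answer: 4568601/4568600 ≈ 1.0000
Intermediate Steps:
U(z) = 1
x = 1/4568600 (x = 1/(-918 + 4569518) = 1/4568600 ≈ 2.1889e-7)
U(1493) + x = 1 + 1/4568600 = 4568601/4568600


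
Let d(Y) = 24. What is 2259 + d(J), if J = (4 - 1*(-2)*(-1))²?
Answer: 2283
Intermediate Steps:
J = 4 (J = (4 + 2*(-1))² = (4 - 2)² = 2² = 4)
2259 + d(J) = 2259 + 24 = 2283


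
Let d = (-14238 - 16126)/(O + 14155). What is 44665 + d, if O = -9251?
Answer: 54751699/1226 ≈ 44659.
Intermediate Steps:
d = -7591/1226 (d = (-14238 - 16126)/(-9251 + 14155) = -30364/4904 = -30364*1/4904 = -7591/1226 ≈ -6.1917)
44665 + d = 44665 - 7591/1226 = 54751699/1226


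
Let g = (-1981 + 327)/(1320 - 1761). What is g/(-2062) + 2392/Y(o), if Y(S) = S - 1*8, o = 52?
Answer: 271884161/5001381 ≈ 54.362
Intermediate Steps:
g = 1654/441 (g = -1654/(-441) = -1654*(-1/441) = 1654/441 ≈ 3.7506)
Y(S) = -8 + S (Y(S) = S - 8 = -8 + S)
g/(-2062) + 2392/Y(o) = (1654/441)/(-2062) + 2392/(-8 + 52) = (1654/441)*(-1/2062) + 2392/44 = -827/454671 + 2392*(1/44) = -827/454671 + 598/11 = 271884161/5001381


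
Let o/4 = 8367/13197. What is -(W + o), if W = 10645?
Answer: -46838511/4399 ≈ -10648.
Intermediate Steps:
o = 11156/4399 (o = 4*(8367/13197) = 4*(8367*(1/13197)) = 4*(2789/4399) = 11156/4399 ≈ 2.5360)
-(W + o) = -(10645 + 11156/4399) = -1*46838511/4399 = -46838511/4399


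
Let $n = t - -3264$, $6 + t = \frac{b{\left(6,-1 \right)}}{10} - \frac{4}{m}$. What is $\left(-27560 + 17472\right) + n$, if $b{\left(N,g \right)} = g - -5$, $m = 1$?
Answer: $- \frac{34168}{5} \approx -6833.6$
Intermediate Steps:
$b{\left(N,g \right)} = 5 + g$ ($b{\left(N,g \right)} = g + 5 = 5 + g$)
$t = - \frac{48}{5}$ ($t = -6 - \left(4 - \frac{5 - 1}{10}\right) = -6 + \left(4 \cdot \frac{1}{10} - 4\right) = -6 + \left(\frac{2}{5} - 4\right) = -6 - \frac{18}{5} = - \frac{48}{5} \approx -9.6$)
$n = \frac{16272}{5}$ ($n = - \frac{48}{5} - -3264 = - \frac{48}{5} + 3264 = \frac{16272}{5} \approx 3254.4$)
$\left(-27560 + 17472\right) + n = \left(-27560 + 17472\right) + \frac{16272}{5} = -10088 + \frac{16272}{5} = - \frac{34168}{5}$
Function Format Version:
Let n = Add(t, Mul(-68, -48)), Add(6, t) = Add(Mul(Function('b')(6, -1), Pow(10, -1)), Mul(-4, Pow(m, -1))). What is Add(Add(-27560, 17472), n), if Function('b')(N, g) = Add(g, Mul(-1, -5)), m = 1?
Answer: Rational(-34168, 5) ≈ -6833.6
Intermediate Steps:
Function('b')(N, g) = Add(5, g) (Function('b')(N, g) = Add(g, 5) = Add(5, g))
t = Rational(-48, 5) (t = Add(-6, Add(Mul(Add(5, -1), Pow(10, -1)), Mul(-4, Pow(1, -1)))) = Add(-6, Add(Mul(4, Rational(1, 10)), Mul(-4, 1))) = Add(-6, Add(Rational(2, 5), -4)) = Add(-6, Rational(-18, 5)) = Rational(-48, 5) ≈ -9.6000)
n = Rational(16272, 5) (n = Add(Rational(-48, 5), Mul(-68, -48)) = Add(Rational(-48, 5), 3264) = Rational(16272, 5) ≈ 3254.4)
Add(Add(-27560, 17472), n) = Add(Add(-27560, 17472), Rational(16272, 5)) = Add(-10088, Rational(16272, 5)) = Rational(-34168, 5)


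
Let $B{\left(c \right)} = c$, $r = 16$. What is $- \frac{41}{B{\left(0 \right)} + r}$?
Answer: $- \frac{41}{16} \approx -2.5625$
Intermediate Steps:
$- \frac{41}{B{\left(0 \right)} + r} = - \frac{41}{0 + 16} = - \frac{41}{16}$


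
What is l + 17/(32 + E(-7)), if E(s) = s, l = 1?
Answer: 42/25 ≈ 1.6800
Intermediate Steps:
l + 17/(32 + E(-7)) = 1 + 17/(32 - 7) = 1 + 17/25 = 42/25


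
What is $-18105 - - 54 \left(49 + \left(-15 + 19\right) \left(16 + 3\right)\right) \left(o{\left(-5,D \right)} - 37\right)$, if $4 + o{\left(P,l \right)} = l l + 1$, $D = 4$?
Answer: $-180105$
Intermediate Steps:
$o{\left(P,l \right)} = -3 + l^{2}$ ($o{\left(P,l \right)} = -4 + \left(l l + 1\right) = -4 + \left(l^{2} + 1\right) = -4 + \left(1 + l^{2}\right) = -3 + l^{2}$)
$-18105 - - 54 \left(49 + \left(-15 + 19\right) \left(16 + 3\right)\right) \left(o{\left(-5,D \right)} - 37\right) = -18105 - - 54 \left(49 + \left(-15 + 19\right) \left(16 + 3\right)\right) \left(\left(-3 + 4^{2}\right) - 37\right) = -18105 - - 54 \left(49 + 4 \cdot 19\right) \left(\left(-3 + 16\right) - 37\right) = -18105 - - 54 \left(49 + 76\right) \left(13 - 37\right) = -18105 - - 54 \cdot 125 \left(-24\right) = -18105 - \left(-54\right) \left(-3000\right) = -18105 - 162000 = -180105$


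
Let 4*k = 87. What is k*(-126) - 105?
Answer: -5691/2 ≈ -2845.5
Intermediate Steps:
k = 87/4 (k = (1/4)*87 = 87/4 ≈ 21.750)
k*(-126) - 105 = (87/4)*(-126) - 105 = -5481/2 - 105 = -5691/2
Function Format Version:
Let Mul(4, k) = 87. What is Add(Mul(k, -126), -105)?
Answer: Rational(-5691, 2) ≈ -2845.5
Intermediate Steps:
k = Rational(87, 4) (k = Mul(Rational(1, 4), 87) = Rational(87, 4) ≈ 21.750)
Add(Mul(k, -126), -105) = Add(Mul(Rational(87, 4), -126), -105) = Add(Rational(-5481, 2), -105) = Rational(-5691, 2)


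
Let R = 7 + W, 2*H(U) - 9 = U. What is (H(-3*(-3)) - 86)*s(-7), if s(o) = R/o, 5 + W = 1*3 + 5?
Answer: 110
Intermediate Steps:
W = 3 (W = -5 + (1*3 + 5) = -5 + (3 + 5) = -5 + 8 = 3)
H(U) = 9/2 + U/2
R = 10 (R = 7 + 3 = 10)
s(o) = 10/o
(H(-3*(-3)) - 86)*s(-7) = ((9/2 + (-3*(-3))/2) - 86)*(10/(-7)) = ((9/2 + (1/2)*9) - 86)*(10*(-1/7)) = ((9/2 + 9/2) - 86)*(-10/7) = (9 - 86)*(-10/7) = -77*(-10/7) = 110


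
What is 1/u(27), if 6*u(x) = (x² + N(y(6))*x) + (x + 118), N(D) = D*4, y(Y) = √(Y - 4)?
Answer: 1311/185137 - 162*√2/185137 ≈ 0.0058438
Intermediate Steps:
y(Y) = √(-4 + Y)
N(D) = 4*D
u(x) = 59/3 + x/6 + x²/6 + 2*x*√2/3 (u(x) = ((x² + (4*√(-4 + 6))*x) + (x + 118))/6 = ((x² + (4*√2)*x) + (118 + x))/6 = ((x² + 4*x*√2) + (118 + x))/6 = (118 + x + x² + 4*x*√2)/6 = 59/3 + x/6 + x²/6 + 2*x*√2/3)
1/u(27) = 1/(59/3 + (⅙)*27 + (⅙)*27² + (⅔)*27*√2) = 1/(59/3 + 9/2 + (⅙)*729 + 18*√2) = 1/(59/3 + 9/2 + 243/2 + 18*√2) = 1/(437/3 + 18*√2)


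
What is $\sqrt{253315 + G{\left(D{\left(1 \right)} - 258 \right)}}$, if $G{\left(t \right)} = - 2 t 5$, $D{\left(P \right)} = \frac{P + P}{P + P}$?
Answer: $\sqrt{255885} \approx 505.85$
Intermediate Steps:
$D{\left(P \right)} = 1$ ($D{\left(P \right)} = \frac{2 P}{2 P} = 2 P \frac{1}{2 P} = 1$)
$G{\left(t \right)} = - 10 t$
$\sqrt{253315 + G{\left(D{\left(1 \right)} - 258 \right)}} = \sqrt{253315 - 10 \left(1 - 258\right)} = \sqrt{253315 - -2570} = \sqrt{253315 + 2570} = \sqrt{255885}$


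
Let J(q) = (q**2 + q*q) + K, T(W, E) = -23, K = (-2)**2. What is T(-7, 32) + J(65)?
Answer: 8431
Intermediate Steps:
K = 4
J(q) = 4 + 2*q**2 (J(q) = (q**2 + q*q) + 4 = (q**2 + q**2) + 4 = 2*q**2 + 4 = 4 + 2*q**2)
T(-7, 32) + J(65) = -23 + (4 + 2*65**2) = -23 + (4 + 2*4225) = -23 + (4 + 8450) = -23 + 8454 = 8431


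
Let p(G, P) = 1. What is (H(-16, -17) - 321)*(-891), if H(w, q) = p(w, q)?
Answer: 285120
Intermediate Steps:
H(w, q) = 1
(H(-16, -17) - 321)*(-891) = (1 - 321)*(-891) = -320*(-891) = 285120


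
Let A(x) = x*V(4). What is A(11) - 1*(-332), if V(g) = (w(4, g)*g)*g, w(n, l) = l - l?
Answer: 332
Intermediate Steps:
w(n, l) = 0
V(g) = 0 (V(g) = (0*g)*g = 0*g = 0)
A(x) = 0 (A(x) = x*0 = 0)
A(11) - 1*(-332) = 0 - 1*(-332) = 0 + 332 = 332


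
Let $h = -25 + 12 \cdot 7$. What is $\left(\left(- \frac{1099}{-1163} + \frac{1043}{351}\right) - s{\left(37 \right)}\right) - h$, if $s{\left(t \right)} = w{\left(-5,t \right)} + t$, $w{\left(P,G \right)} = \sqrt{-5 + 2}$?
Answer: $- \frac{37589690}{408213} - i \sqrt{3} \approx -92.083 - 1.732 i$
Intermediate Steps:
$w{\left(P,G \right)} = i \sqrt{3}$ ($w{\left(P,G \right)} = \sqrt{-3} = i \sqrt{3}$)
$h = 59$ ($h = -25 + 84 = 59$)
$s{\left(t \right)} = t + i \sqrt{3}$ ($s{\left(t \right)} = i \sqrt{3} + t = t + i \sqrt{3}$)
$\left(\left(- \frac{1099}{-1163} + \frac{1043}{351}\right) - s{\left(37 \right)}\right) - h = \left(\left(- \frac{1099}{-1163} + \frac{1043}{351}\right) - \left(37 + i \sqrt{3}\right)\right) - 59 = \left(\left(\left(-1099\right) \left(- \frac{1}{1163}\right) + 1043 \cdot \frac{1}{351}\right) - \left(37 + i \sqrt{3}\right)\right) - 59 = \left(\left(\frac{1099}{1163} + \frac{1043}{351}\right) - \left(37 + i \sqrt{3}\right)\right) - 59 = \left(\frac{1598758}{408213} - \left(37 + i \sqrt{3}\right)\right) - 59 = \left(- \frac{13505123}{408213} - i \sqrt{3}\right) - 59 = - \frac{37589690}{408213} - i \sqrt{3}$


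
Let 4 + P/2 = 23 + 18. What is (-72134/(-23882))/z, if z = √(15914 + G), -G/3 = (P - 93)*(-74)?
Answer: 36067*√731/34915484 ≈ 0.027929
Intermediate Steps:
P = 74 (P = -8 + 2*(23 + 18) = -8 + 2*41 = -8 + 82 = 74)
G = -4218 (G = -3*(74 - 93)*(-74) = -(-57)*(-74) = -3*1406 = -4218)
z = 4*√731 (z = √(15914 - 4218) = √11696 = 4*√731 ≈ 108.15)
(-72134/(-23882))/z = (-72134/(-23882))/((4*√731)) = (-72134*(-1/23882))*(√731/2924) = 36067*(√731/2924)/11941 = 36067*√731/34915484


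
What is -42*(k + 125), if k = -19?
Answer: -4452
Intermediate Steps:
-42*(k + 125) = -42*(-19 + 125) = -42*106 = -4452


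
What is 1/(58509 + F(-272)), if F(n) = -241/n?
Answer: 272/15914689 ≈ 1.7091e-5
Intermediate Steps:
1/(58509 + F(-272)) = 1/(58509 - 241/(-272)) = 1/(58509 - 241*(-1/272)) = 1/(58509 + 241/272) = 1/(15914689/272) = 272/15914689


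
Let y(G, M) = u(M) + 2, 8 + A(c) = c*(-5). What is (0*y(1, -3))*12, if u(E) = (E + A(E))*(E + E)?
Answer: 0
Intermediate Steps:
A(c) = -8 - 5*c (A(c) = -8 + c*(-5) = -8 - 5*c)
u(E) = 2*E*(-8 - 4*E) (u(E) = (E + (-8 - 5*E))*(E + E) = (-8 - 4*E)*(2*E) = 2*E*(-8 - 4*E))
y(G, M) = 2 - 8*M*(2 + M) (y(G, M) = -8*M*(2 + M) + 2 = 2 - 8*M*(2 + M))
(0*y(1, -3))*12 = (0*(2 - 8*(-3)*(2 - 3)))*12 = (0*(2 - 8*(-3)*(-1)))*12 = (0*(2 - 24))*12 = (0*(-22))*12 = 0*12 = 0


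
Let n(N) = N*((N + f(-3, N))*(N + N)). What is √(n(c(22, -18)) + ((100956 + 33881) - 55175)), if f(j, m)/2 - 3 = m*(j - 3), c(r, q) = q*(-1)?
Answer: I*√44754 ≈ 211.55*I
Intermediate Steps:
c(r, q) = -q
f(j, m) = 6 + 2*m*(-3 + j) (f(j, m) = 6 + 2*(m*(j - 3)) = 6 + 2*(m*(-3 + j)) = 6 + 2*m*(-3 + j))
n(N) = 2*N²*(6 - 11*N) (n(N) = N*((N + (6 - 6*N + 2*(-3)*N))*(N + N)) = N*((N + (6 - 6*N - 6*N))*(2*N)) = N*((N + (6 - 12*N))*(2*N)) = N*((6 - 11*N)*(2*N)) = N*(2*N*(6 - 11*N)) = 2*N²*(6 - 11*N))
√(n(c(22, -18)) + ((100956 + 33881) - 55175)) = √((-1*(-18))²*(12 - (-22)*(-18)) + ((100956 + 33881) - 55175)) = √(18²*(12 - 22*18) + (134837 - 55175)) = √(324*(12 - 396) + 79662) = √(324*(-384) + 79662) = √(-124416 + 79662) = √(-44754) = I*√44754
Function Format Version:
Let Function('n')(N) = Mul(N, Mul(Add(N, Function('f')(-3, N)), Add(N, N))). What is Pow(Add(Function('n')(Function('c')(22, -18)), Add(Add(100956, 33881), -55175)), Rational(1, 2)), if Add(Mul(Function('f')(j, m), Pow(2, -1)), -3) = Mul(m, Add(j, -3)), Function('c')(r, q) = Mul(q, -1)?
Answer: Mul(I, Pow(44754, Rational(1, 2))) ≈ Mul(211.55, I)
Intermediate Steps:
Function('c')(r, q) = Mul(-1, q)
Function('f')(j, m) = Add(6, Mul(2, m, Add(-3, j))) (Function('f')(j, m) = Add(6, Mul(2, Mul(m, Add(j, -3)))) = Add(6, Mul(2, Mul(m, Add(-3, j)))) = Add(6, Mul(2, m, Add(-3, j))))
Function('n')(N) = Mul(2, Pow(N, 2), Add(6, Mul(-11, N))) (Function('n')(N) = Mul(N, Mul(Add(N, Add(6, Mul(-6, N), Mul(2, -3, N))), Add(N, N))) = Mul(N, Mul(Add(N, Add(6, Mul(-6, N), Mul(-6, N))), Mul(2, N))) = Mul(N, Mul(Add(N, Add(6, Mul(-12, N))), Mul(2, N))) = Mul(N, Mul(Add(6, Mul(-11, N)), Mul(2, N))) = Mul(N, Mul(2, N, Add(6, Mul(-11, N)))) = Mul(2, Pow(N, 2), Add(6, Mul(-11, N))))
Pow(Add(Function('n')(Function('c')(22, -18)), Add(Add(100956, 33881), -55175)), Rational(1, 2)) = Pow(Add(Mul(Pow(Mul(-1, -18), 2), Add(12, Mul(-22, Mul(-1, -18)))), Add(Add(100956, 33881), -55175)), Rational(1, 2)) = Pow(Add(Mul(Pow(18, 2), Add(12, Mul(-22, 18))), Add(134837, -55175)), Rational(1, 2)) = Pow(Add(Mul(324, Add(12, -396)), 79662), Rational(1, 2)) = Pow(Add(Mul(324, -384), 79662), Rational(1, 2)) = Pow(Add(-124416, 79662), Rational(1, 2)) = Pow(-44754, Rational(1, 2)) = Mul(I, Pow(44754, Rational(1, 2)))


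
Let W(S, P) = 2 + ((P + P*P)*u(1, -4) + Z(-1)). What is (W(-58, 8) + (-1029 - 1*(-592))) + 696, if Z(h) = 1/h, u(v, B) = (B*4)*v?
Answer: -892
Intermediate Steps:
u(v, B) = 4*B*v (u(v, B) = (4*B)*v = 4*B*v)
W(S, P) = 1 - 16*P - 16*P**2 (W(S, P) = 2 + ((P + P*P)*(4*(-4)*1) + 1/(-1)) = 2 + ((P + P**2)*(-16) - 1) = 2 + ((-16*P - 16*P**2) - 1) = 2 + (-1 - 16*P - 16*P**2) = 1 - 16*P - 16*P**2)
(W(-58, 8) + (-1029 - 1*(-592))) + 696 = ((1 - 16*8 - 16*8**2) + (-1029 - 1*(-592))) + 696 = ((1 - 128 - 16*64) + (-1029 + 592)) + 696 = ((1 - 128 - 1024) - 437) + 696 = (-1151 - 437) + 696 = -1588 + 696 = -892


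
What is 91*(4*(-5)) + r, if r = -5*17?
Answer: -1905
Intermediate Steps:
r = -85
91*(4*(-5)) + r = 91*(4*(-5)) - 85 = 91*(-20) - 85 = -1820 - 85 = -1905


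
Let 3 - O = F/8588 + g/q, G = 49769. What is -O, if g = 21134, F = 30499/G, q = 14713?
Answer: -9832260305073/6288574138636 ≈ -1.5635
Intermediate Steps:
F = 30499/49769 ≈ 0.61281
O = 9832260305073/6288574138636 (O = 3 - ((30499/49769)/8588 + 21134/14713) = 3 - ((30499/49769)*(1/8588) + 21134*(1/14713)) = 3 - (30499/427416172 + 21134/14713) = 3 - 1*9033462110835/6288574138636 = 3 - 9033462110835/6288574138636 = 9832260305073/6288574138636 ≈ 1.5635)
-O = -1*9832260305073/6288574138636 = -9832260305073/6288574138636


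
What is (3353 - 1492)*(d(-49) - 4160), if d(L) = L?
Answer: -7832949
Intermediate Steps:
(3353 - 1492)*(d(-49) - 4160) = (3353 - 1492)*(-49 - 4160) = 1861*(-4209) = -7832949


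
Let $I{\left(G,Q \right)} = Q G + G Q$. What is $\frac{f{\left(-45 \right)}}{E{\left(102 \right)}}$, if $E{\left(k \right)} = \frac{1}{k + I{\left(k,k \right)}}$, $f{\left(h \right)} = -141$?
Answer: $-2948310$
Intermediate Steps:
$I{\left(G,Q \right)} = 2 G Q$ ($I{\left(G,Q \right)} = G Q + G Q = 2 G Q$)
$E{\left(k \right)} = \frac{1}{k + 2 k^{2}}$ ($E{\left(k \right)} = \frac{1}{k + 2 k k} = \frac{1}{k + 2 k^{2}}$)
$\frac{f{\left(-45 \right)}}{E{\left(102 \right)}} = - \frac{141}{\frac{1}{102} \frac{1}{1 + 2 \cdot 102}} = - \frac{141}{\frac{1}{102} \frac{1}{1 + 204}} = - \frac{141}{\frac{1}{102} \cdot \frac{1}{205}} = - 141 \frac{1}{\frac{1}{20910}} = \left(-141\right) 20910 = -2948310$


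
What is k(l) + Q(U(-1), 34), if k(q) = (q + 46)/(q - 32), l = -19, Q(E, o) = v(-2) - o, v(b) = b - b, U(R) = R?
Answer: -587/17 ≈ -34.529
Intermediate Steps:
v(b) = 0
Q(E, o) = -o (Q(E, o) = 0 - o = -o)
k(q) = (46 + q)/(-32 + q)
k(l) + Q(U(-1), 34) = (46 - 19)/(-32 - 19) - 1*34 = 27/(-51) - 34 = -1/51*27 - 34 = -9/17 - 34 = -587/17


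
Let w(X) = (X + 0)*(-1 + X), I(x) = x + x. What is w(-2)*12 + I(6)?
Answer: 84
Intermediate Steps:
I(x) = 2*x
w(X) = X*(-1 + X)
w(-2)*12 + I(6) = -2*(-1 - 2)*12 + 2*6 = -2*(-3)*12 + 12 = 6*12 + 12 = 72 + 12 = 84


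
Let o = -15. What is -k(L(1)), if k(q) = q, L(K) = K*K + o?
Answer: 14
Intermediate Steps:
L(K) = -15 + K**2 (L(K) = K*K - 15 = K**2 - 15 = -15 + K**2)
-k(L(1)) = -(-15 + 1**2) = -(-15 + 1) = -1*(-14) = 14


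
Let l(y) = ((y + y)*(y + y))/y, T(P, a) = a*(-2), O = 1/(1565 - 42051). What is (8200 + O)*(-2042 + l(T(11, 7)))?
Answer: -348252473751/20243 ≈ -1.7204e+7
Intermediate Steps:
O = -1/40486 (O = 1/(-40486) = -1/40486 ≈ -2.4700e-5)
T(P, a) = -2*a
l(y) = 4*y (l(y) = ((2*y)*(2*y))/y = (4*y²)/y = 4*y)
(8200 + O)*(-2042 + l(T(11, 7))) = (8200 - 1/40486)*(-2042 + 4*(-2*7)) = 331985199*(-2042 + 4*(-14))/40486 = 331985199*(-2042 - 56)/40486 = (331985199/40486)*(-2098) = -348252473751/20243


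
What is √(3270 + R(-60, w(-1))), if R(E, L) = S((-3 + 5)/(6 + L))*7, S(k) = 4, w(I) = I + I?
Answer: √3298 ≈ 57.428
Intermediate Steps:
w(I) = 2*I
R(E, L) = 28 (R(E, L) = 4*7 = 28)
√(3270 + R(-60, w(-1))) = √(3270 + 28) = √3298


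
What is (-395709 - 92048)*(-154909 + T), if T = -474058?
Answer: 306783057019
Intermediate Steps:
(-395709 - 92048)*(-154909 + T) = (-395709 - 92048)*(-154909 - 474058) = -487757*(-628967) = 306783057019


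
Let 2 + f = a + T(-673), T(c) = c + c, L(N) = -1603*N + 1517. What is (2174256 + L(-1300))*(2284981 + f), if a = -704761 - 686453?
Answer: 3801413118987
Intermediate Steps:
L(N) = 1517 - 1603*N
T(c) = 2*c
a = -1391214
f = -1392562 (f = -2 + (-1391214 + 2*(-673)) = -2 + (-1391214 - 1346) = -2 - 1392560 = -1392562)
(2174256 + L(-1300))*(2284981 + f) = (2174256 + (1517 - 1603*(-1300)))*(2284981 - 1392562) = (2174256 + (1517 + 2083900))*892419 = (2174256 + 2085417)*892419 = 4259673*892419 = 3801413118987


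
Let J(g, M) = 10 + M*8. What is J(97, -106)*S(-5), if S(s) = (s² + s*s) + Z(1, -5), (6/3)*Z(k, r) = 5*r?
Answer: -31425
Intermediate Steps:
Z(k, r) = 5*r/2 (Z(k, r) = (5*r)/2 = 5*r/2)
J(g, M) = 10 + 8*M
S(s) = -25/2 + 2*s² (S(s) = (s² + s*s) + (5/2)*(-5) = (s² + s²) - 25/2 = 2*s² - 25/2 = -25/2 + 2*s²)
J(97, -106)*S(-5) = (10 + 8*(-106))*(-25/2 + 2*(-5)²) = (10 - 848)*(-25/2 + 2*25) = -838*(-25/2 + 50) = -838*75/2 = -31425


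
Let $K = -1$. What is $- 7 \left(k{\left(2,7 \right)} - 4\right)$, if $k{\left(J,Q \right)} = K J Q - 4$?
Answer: $154$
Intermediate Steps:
$k{\left(J,Q \right)} = -4 - J Q$ ($k{\left(J,Q \right)} = - J Q - 4 = -4 - J Q$)
$- 7 \left(k{\left(2,7 \right)} - 4\right) = - 7 \left(\left(-4 - 2 \cdot 7\right) - 4\right) = - 7 \left(\left(-4 - 14\right) - 4\right) = - 7 \left(-18 - 4\right) = \left(-7\right) \left(-22\right) = 154$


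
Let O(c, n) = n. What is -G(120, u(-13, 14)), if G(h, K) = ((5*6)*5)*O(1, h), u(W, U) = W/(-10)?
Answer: -18000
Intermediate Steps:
u(W, U) = -W/10 (u(W, U) = W*(-1/10) = -W/10)
G(h, K) = 150*h (G(h, K) = ((5*6)*5)*h = (30*5)*h = 150*h)
-G(120, u(-13, 14)) = -150*120 = -1*18000 = -18000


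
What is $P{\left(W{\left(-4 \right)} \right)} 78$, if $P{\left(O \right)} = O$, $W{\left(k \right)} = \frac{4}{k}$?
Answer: $-78$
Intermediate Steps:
$P{\left(W{\left(-4 \right)} \right)} 78 = \frac{4}{-4} \cdot 78 = 4 \left(- \frac{1}{4}\right) 78 = \left(-1\right) 78 = -78$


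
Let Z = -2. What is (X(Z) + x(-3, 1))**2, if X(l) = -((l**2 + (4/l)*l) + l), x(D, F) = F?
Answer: 25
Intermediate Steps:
X(l) = -4 - l - l**2 (X(l) = -((l**2 + 4) + l) = -((4 + l**2) + l) = -(4 + l + l**2) = -4 - l - l**2)
(X(Z) + x(-3, 1))**2 = ((-4 - 1*(-2) - 1*(-2)**2) + 1)**2 = ((-4 + 2 - 1*4) + 1)**2 = ((-4 + 2 - 4) + 1)**2 = (-6 + 1)**2 = (-5)**2 = 25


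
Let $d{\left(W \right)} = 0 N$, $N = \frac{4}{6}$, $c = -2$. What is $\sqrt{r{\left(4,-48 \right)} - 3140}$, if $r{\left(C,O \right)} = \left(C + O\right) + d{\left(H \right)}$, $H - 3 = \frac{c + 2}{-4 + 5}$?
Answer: $4 i \sqrt{199} \approx 56.427 i$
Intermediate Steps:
$N = \frac{2}{3}$ ($N = 4 \cdot \frac{1}{6} = \frac{2}{3} \approx 0.66667$)
$H = 3$ ($H = 3 + \frac{-2 + 2}{-4 + 5} = 3 + \frac{0}{1} = 3 + 0 \cdot 1 = 3 + 0 = 3$)
$d{\left(W \right)} = 0$ ($d{\left(W \right)} = 0 \cdot \frac{2}{3} = 0$)
$r{\left(C,O \right)} = C + O$ ($r{\left(C,O \right)} = \left(C + O\right) + 0 = C + O$)
$\sqrt{r{\left(4,-48 \right)} - 3140} = \sqrt{\left(4 - 48\right) - 3140} = \sqrt{-44 - 3140} = \sqrt{-3184} = 4 i \sqrt{199}$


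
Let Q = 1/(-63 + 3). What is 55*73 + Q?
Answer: 240899/60 ≈ 4015.0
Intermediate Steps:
Q = -1/60 (Q = 1/(-60) = -1/60 ≈ -0.016667)
55*73 + Q = 55*73 - 1/60 = 4015 - 1/60 = 240899/60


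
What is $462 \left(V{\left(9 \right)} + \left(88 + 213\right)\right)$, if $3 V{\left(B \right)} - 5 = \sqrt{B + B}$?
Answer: $139832 + 462 \sqrt{2} \approx 1.4049 \cdot 10^{5}$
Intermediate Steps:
$V{\left(B \right)} = \frac{5}{3} + \frac{\sqrt{2} \sqrt{B}}{3}$ ($V{\left(B \right)} = \frac{5}{3} + \frac{\sqrt{B + B}}{3} = \frac{5}{3} + \frac{\sqrt{2 B}}{3} = \frac{5}{3} + \frac{\sqrt{2} \sqrt{B}}{3}$)
$462 \left(V{\left(9 \right)} + \left(88 + 213\right)\right) = 462 \left(\left(\frac{5}{3} + \frac{\sqrt{2} \sqrt{9}}{3}\right) + \left(88 + 213\right)\right) = 462 \left(\left(\frac{5}{3} + \frac{1}{3} \sqrt{2} \cdot 3\right) + 301\right) = 462 \left(\left(\frac{5}{3} + \sqrt{2}\right) + 301\right) = 462 \left(\frac{908}{3} + \sqrt{2}\right) = 139832 + 462 \sqrt{2}$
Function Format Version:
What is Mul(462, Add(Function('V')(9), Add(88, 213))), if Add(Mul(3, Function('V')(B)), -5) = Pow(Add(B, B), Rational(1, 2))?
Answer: Add(139832, Mul(462, Pow(2, Rational(1, 2)))) ≈ 1.4049e+5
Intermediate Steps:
Function('V')(B) = Add(Rational(5, 3), Mul(Rational(1, 3), Pow(2, Rational(1, 2)), Pow(B, Rational(1, 2)))) (Function('V')(B) = Add(Rational(5, 3), Mul(Rational(1, 3), Pow(Add(B, B), Rational(1, 2)))) = Add(Rational(5, 3), Mul(Rational(1, 3), Pow(Mul(2, B), Rational(1, 2)))) = Add(Rational(5, 3), Mul(Rational(1, 3), Mul(Pow(2, Rational(1, 2)), Pow(B, Rational(1, 2))))) = Add(Rational(5, 3), Mul(Rational(1, 3), Pow(2, Rational(1, 2)), Pow(B, Rational(1, 2)))))
Mul(462, Add(Function('V')(9), Add(88, 213))) = Mul(462, Add(Add(Rational(5, 3), Mul(Rational(1, 3), Pow(2, Rational(1, 2)), Pow(9, Rational(1, 2)))), Add(88, 213))) = Mul(462, Add(Add(Rational(5, 3), Mul(Rational(1, 3), Pow(2, Rational(1, 2)), 3)), 301)) = Mul(462, Add(Add(Rational(5, 3), Pow(2, Rational(1, 2))), 301)) = Mul(462, Add(Rational(908, 3), Pow(2, Rational(1, 2)))) = Add(139832, Mul(462, Pow(2, Rational(1, 2))))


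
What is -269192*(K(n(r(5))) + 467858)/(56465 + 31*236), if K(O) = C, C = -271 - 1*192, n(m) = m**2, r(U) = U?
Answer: -125818994840/63781 ≈ -1.9727e+6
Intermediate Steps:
C = -463 (C = -271 - 192 = -463)
K(O) = -463
-269192*(K(n(r(5))) + 467858)/(56465 + 31*236) = -269192*(-463 + 467858)/(56465 + 31*236) = -269192*467395/(56465 + 7316) = -269192/(63781*(1/467395)) = -269192/63781/467395 = -269192*467395/63781 = -125818994840/63781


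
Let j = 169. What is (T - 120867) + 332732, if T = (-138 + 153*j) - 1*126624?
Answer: 110960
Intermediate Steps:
T = -100905 (T = (-138 + 153*169) - 1*126624 = (-138 + 25857) - 126624 = 25719 - 126624 = -100905)
(T - 120867) + 332732 = (-100905 - 120867) + 332732 = -221772 + 332732 = 110960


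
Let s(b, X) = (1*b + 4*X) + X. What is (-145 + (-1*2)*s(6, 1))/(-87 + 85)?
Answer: 167/2 ≈ 83.500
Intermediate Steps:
s(b, X) = b + 5*X (s(b, X) = (b + 4*X) + X = b + 5*X)
(-145 + (-1*2)*s(6, 1))/(-87 + 85) = (-145 + (-1*2)*(6 + 5*1))/(-87 + 85) = (-145 - 2*(6 + 5))/(-2) = (-145 - 2*11)*(-½) = (-145 - 22)*(-½) = -167*(-½) = 167/2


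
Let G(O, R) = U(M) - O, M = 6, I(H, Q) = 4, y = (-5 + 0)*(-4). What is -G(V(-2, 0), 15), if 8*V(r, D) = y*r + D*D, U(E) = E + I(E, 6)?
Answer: -15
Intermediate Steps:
y = 20 (y = -5*(-4) = 20)
U(E) = 4 + E (U(E) = E + 4 = 4 + E)
V(r, D) = D**2/8 + 5*r/2 (V(r, D) = (20*r + D*D)/8 = (20*r + D**2)/8 = (D**2 + 20*r)/8 = D**2/8 + 5*r/2)
G(O, R) = 10 - O (G(O, R) = (4 + 6) - O = 10 - O)
-G(V(-2, 0), 15) = -(10 - ((1/8)*0**2 + (5/2)*(-2))) = -(10 - ((1/8)*0 - 5)) = -(10 - (0 - 5)) = -(10 - 1*(-5)) = -(10 + 5) = -1*15 = -15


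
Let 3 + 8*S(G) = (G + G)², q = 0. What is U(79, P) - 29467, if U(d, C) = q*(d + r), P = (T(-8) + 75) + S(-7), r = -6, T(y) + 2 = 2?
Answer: -29467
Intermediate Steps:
T(y) = 0 (T(y) = -2 + 2 = 0)
S(G) = -3/8 + G²/2 (S(G) = -3/8 + (G + G)²/8 = -3/8 + (2*G)²/8 = -3/8 + (4*G²)/8 = -3/8 + G²/2)
P = 793/8 (P = (0 + 75) + (-3/8 + (½)*(-7)²) = 75 + (-3/8 + (½)*49) = 75 + (-3/8 + 49/2) = 75 + 193/8 = 793/8 ≈ 99.125)
U(d, C) = 0 (U(d, C) = 0*(d - 6) = 0*(-6 + d) = 0)
U(79, P) - 29467 = 0 - 29467 = -29467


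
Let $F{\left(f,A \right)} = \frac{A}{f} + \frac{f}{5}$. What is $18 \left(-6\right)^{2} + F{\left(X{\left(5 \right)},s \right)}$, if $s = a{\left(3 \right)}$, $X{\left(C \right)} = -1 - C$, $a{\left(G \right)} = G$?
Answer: $\frac{6463}{10} \approx 646.3$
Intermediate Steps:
$s = 3$
$F{\left(f,A \right)} = \frac{f}{5} + \frac{A}{f}$ ($F{\left(f,A \right)} = \frac{A}{f} + f \frac{1}{5} = \frac{A}{f} + \frac{f}{5} = \frac{f}{5} + \frac{A}{f}$)
$18 \left(-6\right)^{2} + F{\left(X{\left(5 \right)},s \right)} = 18 \left(-6\right)^{2} + \left(\frac{-1 - 5}{5} + \frac{3}{-1 - 5}\right) = 18 \cdot 36 + \left(\frac{-1 - 5}{5} + \frac{3}{-1 - 5}\right) = 648 + \left(\frac{1}{5} \left(-6\right) + \frac{3}{-6}\right) = 648 + \left(- \frac{6}{5} + 3 \left(- \frac{1}{6}\right)\right) = 648 - \frac{17}{10} = \frac{6463}{10}$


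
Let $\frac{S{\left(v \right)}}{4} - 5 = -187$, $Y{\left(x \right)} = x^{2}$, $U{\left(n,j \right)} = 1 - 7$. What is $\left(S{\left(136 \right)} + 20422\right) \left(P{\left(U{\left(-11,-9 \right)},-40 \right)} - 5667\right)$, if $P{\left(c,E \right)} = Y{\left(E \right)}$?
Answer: $-80095498$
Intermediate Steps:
$U{\left(n,j \right)} = -6$
$S{\left(v \right)} = -728$ ($S{\left(v \right)} = 20 + 4 \left(-187\right) = 20 - 748 = -728$)
$P{\left(c,E \right)} = E^{2}$
$\left(S{\left(136 \right)} + 20422\right) \left(P{\left(U{\left(-11,-9 \right)},-40 \right)} - 5667\right) = \left(-728 + 20422\right) \left(\left(-40\right)^{2} - 5667\right) = 19694 \left(1600 - 5667\right) = 19694 \left(-4067\right) = -80095498$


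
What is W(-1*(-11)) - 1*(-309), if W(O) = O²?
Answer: 430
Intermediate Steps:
W(-1*(-11)) - 1*(-309) = (-1*(-11))² - 1*(-309) = 11² + 309 = 121 + 309 = 430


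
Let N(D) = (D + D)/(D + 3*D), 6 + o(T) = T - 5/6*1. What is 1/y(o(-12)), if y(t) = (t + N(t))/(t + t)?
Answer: 113/55 ≈ 2.0545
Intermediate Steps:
o(T) = -41/6 + T (o(T) = -6 + (T - 5/6*1) = -6 + (T - 5/6) = -6 + (-5/6 + T) = -41/6 + T)
N(D) = 1/2 (N(D) = (2*D)/((4*D)) = (2*D)*(1/(4*D)) = 1/2)
y(t) = (1/2 + t)/(2*t) (y(t) = (t + 1/2)/(t + t) = (1/2 + t)/((2*t)) = (1/2 + t)*(1/(2*t)) = (1/2 + t)/(2*t))
1/y(o(-12)) = 1/((1 + 2*(-41/6 - 12))/(4*(-41/6 - 12))) = 1/((1 + 2*(-113/6))/(4*(-113/6))) = 1/((1/4)*(-6/113)*(1 - 113/3)) = 1/((1/4)*(-6/113)*(-110/3)) = 1/(55/113) = 113/55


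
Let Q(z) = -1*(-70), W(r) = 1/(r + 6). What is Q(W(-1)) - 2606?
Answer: -2536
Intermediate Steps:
W(r) = 1/(6 + r)
Q(z) = 70
Q(W(-1)) - 2606 = 70 - 2606 = -2536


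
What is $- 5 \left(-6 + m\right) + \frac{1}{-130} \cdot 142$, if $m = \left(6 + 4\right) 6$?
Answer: $- \frac{17621}{65} \approx -271.09$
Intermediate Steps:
$m = 60$ ($m = 10 \cdot 6 = 60$)
$- 5 \left(-6 + m\right) + \frac{1}{-130} \cdot 142 = - 5 \left(-6 + 60\right) + \frac{1}{-130} \cdot 142 = \left(-5\right) 54 - \frac{71}{65} = -270 - \frac{71}{65} = - \frac{17621}{65}$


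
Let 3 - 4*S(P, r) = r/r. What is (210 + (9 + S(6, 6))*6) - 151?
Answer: 116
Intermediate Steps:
S(P, r) = 1/2 (S(P, r) = 3/4 - r/(4*r) = 3/4 - 1/4*1 = 3/4 - 1/4 = 1/2)
(210 + (9 + S(6, 6))*6) - 151 = (210 + (9 + 1/2)*6) - 151 = (210 + (19/2)*6) - 151 = (210 + 57) - 151 = 267 - 151 = 116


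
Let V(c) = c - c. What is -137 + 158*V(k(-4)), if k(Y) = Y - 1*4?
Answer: -137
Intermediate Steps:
k(Y) = -4 + Y (k(Y) = Y - 4 = -4 + Y)
V(c) = 0
-137 + 158*V(k(-4)) = -137 + 158*0 = -137 + 0 = -137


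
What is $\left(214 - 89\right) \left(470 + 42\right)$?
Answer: $64000$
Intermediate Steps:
$\left(214 - 89\right) \left(470 + 42\right) = 125 \cdot 512 = 64000$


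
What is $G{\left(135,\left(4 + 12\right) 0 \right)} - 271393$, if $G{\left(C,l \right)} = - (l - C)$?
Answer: $-271258$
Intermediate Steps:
$G{\left(C,l \right)} = C - l$
$G{\left(135,\left(4 + 12\right) 0 \right)} - 271393 = \left(135 - \left(4 + 12\right) 0\right) - 271393 = \left(135 - 16 \cdot 0\right) - 271393 = \left(135 - 0\right) - 271393 = \left(135 + 0\right) - 271393 = 135 - 271393 = -271258$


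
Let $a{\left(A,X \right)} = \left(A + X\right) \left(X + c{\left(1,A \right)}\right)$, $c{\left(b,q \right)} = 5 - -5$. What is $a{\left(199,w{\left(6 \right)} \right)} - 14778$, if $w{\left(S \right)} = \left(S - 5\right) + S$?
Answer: $-11276$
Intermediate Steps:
$w{\left(S \right)} = -5 + 2 S$ ($w{\left(S \right)} = \left(-5 + S\right) + S = -5 + 2 S$)
$c{\left(b,q \right)} = 10$ ($c{\left(b,q \right)} = 5 + 5 = 10$)
$a{\left(A,X \right)} = \left(10 + X\right) \left(A + X\right)$ ($a{\left(A,X \right)} = \left(A + X\right) \left(X + 10\right) = \left(A + X\right) \left(10 + X\right) = \left(10 + X\right) \left(A + X\right)$)
$a{\left(199,w{\left(6 \right)} \right)} - 14778 = \left(\left(-5 + 2 \cdot 6\right)^{2} + 10 \cdot 199 + 10 \left(-5 + 2 \cdot 6\right) + 199 \left(-5 + 2 \cdot 6\right)\right) - 14778 = \left(\left(-5 + 12\right)^{2} + 1990 + 10 \left(-5 + 12\right) + 199 \left(-5 + 12\right)\right) - 14778 = \left(7^{2} + 1990 + 10 \cdot 7 + 199 \cdot 7\right) - 14778 = \left(49 + 1990 + 70 + 1393\right) - 14778 = 3502 - 14778 = -11276$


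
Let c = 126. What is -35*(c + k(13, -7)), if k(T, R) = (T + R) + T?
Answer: -5075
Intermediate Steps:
k(T, R) = R + 2*T (k(T, R) = (R + T) + T = R + 2*T)
-35*(c + k(13, -7)) = -35*(126 + (-7 + 2*13)) = -35*(126 + (-7 + 26)) = -35*(126 + 19) = -35*145 = -5075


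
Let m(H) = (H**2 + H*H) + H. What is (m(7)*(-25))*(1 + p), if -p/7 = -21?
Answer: -388500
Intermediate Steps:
p = 147 (p = -7*(-21) = 147)
m(H) = H + 2*H**2 (m(H) = (H**2 + H**2) + H = 2*H**2 + H = H + 2*H**2)
(m(7)*(-25))*(1 + p) = ((7*(1 + 2*7))*(-25))*(1 + 147) = ((7*(1 + 14))*(-25))*148 = ((7*15)*(-25))*148 = (105*(-25))*148 = -2625*148 = -388500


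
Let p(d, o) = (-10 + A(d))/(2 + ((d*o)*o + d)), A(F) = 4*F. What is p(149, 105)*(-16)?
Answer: -2344/410719 ≈ -0.0057071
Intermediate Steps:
p(d, o) = (-10 + 4*d)/(2 + d + d*o²) (p(d, o) = (-10 + 4*d)/(2 + ((d*o)*o + d)) = (-10 + 4*d)/(2 + (d*o² + d)) = (-10 + 4*d)/(2 + (d + d*o²)) = (-10 + 4*d)/(2 + d + d*o²))
p(149, 105)*(-16) = (2*(-5 + 2*149)/(2 + 149 + 149*105²))*(-16) = (2*(-5 + 298)/(2 + 149 + 149*11025))*(-16) = (2*293/(2 + 149 + 1642725))*(-16) = (2*293/1642876)*(-16) = (2*(1/1642876)*293)*(-16) = (293/821438)*(-16) = -2344/410719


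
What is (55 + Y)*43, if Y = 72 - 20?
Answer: 4601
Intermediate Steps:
Y = 52
(55 + Y)*43 = (55 + 52)*43 = 107*43 = 4601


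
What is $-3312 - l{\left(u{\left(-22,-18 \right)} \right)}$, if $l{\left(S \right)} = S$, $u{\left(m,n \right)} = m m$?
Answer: $-3796$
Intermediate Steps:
$u{\left(m,n \right)} = m^{2}$
$-3312 - l{\left(u{\left(-22,-18 \right)} \right)} = -3312 - \left(-22\right)^{2} = -3312 - 484 = -3796$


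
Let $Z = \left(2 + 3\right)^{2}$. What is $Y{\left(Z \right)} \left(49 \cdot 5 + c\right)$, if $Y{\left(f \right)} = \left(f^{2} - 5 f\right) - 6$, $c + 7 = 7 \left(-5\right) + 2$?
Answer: $101270$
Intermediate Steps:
$c = -40$ ($c = -7 + \left(7 \left(-5\right) + 2\right) = -7 + \left(-35 + 2\right) = -7 - 33 = -40$)
$Z = 25$ ($Z = 5^{2} = 25$)
$Y{\left(f \right)} = -6 + f^{2} - 5 f$
$Y{\left(Z \right)} \left(49 \cdot 5 + c\right) = \left(-6 + 25^{2} - 125\right) \left(49 \cdot 5 - 40\right) = \left(-6 + 625 - 125\right) \left(245 - 40\right) = 494 \cdot 205 = 101270$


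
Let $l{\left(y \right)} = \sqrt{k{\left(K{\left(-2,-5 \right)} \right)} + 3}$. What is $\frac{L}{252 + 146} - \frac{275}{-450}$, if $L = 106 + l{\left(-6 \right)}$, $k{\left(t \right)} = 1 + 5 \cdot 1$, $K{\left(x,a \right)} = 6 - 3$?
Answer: $\frac{1585}{1791} \approx 0.88498$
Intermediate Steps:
$K{\left(x,a \right)} = 3$ ($K{\left(x,a \right)} = 6 - 3 = 3$)
$k{\left(t \right)} = 6$ ($k{\left(t \right)} = 1 + 5 = 6$)
$l{\left(y \right)} = 3$ ($l{\left(y \right)} = \sqrt{6 + 3} = \sqrt{9} = 3$)
$L = 109$ ($L = 106 + 3 = 109$)
$\frac{L}{252 + 146} - \frac{275}{-450} = \frac{109}{252 + 146} - \frac{275}{-450} = \frac{109}{398} - - \frac{11}{18} = 109 \cdot \frac{1}{398} + \frac{11}{18} = \frac{109}{398} + \frac{11}{18} = \frac{1585}{1791}$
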